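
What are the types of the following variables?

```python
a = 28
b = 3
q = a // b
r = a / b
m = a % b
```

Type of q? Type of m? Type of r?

// returns int; % of ints returns int; / returns float

int, int, float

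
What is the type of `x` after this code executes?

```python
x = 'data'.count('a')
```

str.count() returns int

int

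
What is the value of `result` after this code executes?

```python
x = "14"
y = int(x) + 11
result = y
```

x = '14'; y = 25; result = 25

25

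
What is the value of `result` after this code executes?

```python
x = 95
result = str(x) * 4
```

x = 95; result = '95959595'

'95959595'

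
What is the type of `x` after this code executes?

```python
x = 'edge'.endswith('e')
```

str.endswith() returns bool

bool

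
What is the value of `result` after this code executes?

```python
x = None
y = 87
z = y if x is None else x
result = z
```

x = None; y = 87; z = 87; result = 87

87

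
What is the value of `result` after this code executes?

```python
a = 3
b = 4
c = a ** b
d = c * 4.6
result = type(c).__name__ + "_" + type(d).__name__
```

a is int; b is int; c is int; d is float; result = 'int_float'

'int_float'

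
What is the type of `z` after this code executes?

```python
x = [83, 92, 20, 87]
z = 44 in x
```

'in' operator returns bool

bool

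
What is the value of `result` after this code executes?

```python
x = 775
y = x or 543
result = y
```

x = 775; y = 775; result = 775

775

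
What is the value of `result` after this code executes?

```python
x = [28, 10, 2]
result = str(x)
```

x = [28, 10, 2]; result = '[28, 10, 2]'

'[28, 10, 2]'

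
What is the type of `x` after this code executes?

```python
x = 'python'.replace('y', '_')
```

str.replace() returns str

str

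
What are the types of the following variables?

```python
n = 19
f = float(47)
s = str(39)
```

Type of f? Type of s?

f is assigned the result of calling float(), which returns a float; s is assigned the result of calling str(), which returns a str

float, str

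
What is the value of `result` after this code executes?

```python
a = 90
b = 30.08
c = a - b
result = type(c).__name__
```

a is int; b is float; c is float; result = 'float'

'float'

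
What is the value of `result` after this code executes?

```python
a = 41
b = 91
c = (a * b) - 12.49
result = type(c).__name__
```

a is int; b is int; c is float; result = 'float'

'float'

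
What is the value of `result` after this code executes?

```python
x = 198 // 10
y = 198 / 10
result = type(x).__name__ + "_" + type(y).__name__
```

x is int; y is float; result = 'int_float'

'int_float'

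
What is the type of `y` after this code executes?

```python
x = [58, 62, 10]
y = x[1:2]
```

Slicing a list returns a list

list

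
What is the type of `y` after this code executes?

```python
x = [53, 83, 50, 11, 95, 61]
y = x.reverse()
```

list.reverse() returns None

NoneType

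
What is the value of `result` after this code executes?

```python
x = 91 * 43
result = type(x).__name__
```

x is int; result = 'int'

'int'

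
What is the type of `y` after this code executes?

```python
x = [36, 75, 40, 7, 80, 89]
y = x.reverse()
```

list.reverse() returns None

NoneType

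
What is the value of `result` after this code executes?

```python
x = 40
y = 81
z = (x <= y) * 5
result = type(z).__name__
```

x is int; y is int; z is int; result = 'int'

'int'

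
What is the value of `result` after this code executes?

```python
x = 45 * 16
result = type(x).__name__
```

x is int; result = 'int'

'int'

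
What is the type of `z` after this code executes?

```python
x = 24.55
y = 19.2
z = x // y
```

float // float = float

float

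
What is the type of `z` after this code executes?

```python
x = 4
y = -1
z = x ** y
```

int ** negative = float

float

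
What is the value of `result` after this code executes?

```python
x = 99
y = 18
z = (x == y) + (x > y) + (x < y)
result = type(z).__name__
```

x is int; y is int; z is int; result = 'int'

'int'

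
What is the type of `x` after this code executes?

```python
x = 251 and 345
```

'and' with truthy values returns last operand (int)

int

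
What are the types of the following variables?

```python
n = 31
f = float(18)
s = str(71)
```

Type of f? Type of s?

f is assigned the result of calling float(), which returns a float; s is assigned the result of calling str(), which returns a str

float, str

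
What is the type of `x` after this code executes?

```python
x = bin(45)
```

bin() returns str representation

str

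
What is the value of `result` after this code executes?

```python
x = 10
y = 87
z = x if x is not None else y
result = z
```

x = 10; y = 87; z = 10; result = 10

10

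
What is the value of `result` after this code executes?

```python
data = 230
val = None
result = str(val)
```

data = 230; val = None; result = 'None'

'None'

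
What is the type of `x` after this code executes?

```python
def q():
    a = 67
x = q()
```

Function without return returns None

NoneType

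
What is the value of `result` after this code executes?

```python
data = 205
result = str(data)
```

data = 205; result = '205'

'205'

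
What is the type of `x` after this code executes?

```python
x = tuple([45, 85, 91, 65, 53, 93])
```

tuple() constructor returns tuple

tuple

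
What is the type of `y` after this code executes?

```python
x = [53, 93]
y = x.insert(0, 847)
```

list.insert() returns None

NoneType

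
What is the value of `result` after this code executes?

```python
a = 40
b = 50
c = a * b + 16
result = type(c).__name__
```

a is int; b is int; c is int; result = 'int'

'int'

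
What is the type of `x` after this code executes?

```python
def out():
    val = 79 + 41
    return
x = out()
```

Bare return returns None

NoneType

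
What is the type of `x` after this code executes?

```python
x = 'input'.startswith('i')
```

str.startswith() returns bool

bool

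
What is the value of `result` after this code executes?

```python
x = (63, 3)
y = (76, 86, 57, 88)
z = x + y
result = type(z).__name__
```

x is tuple; y is tuple; z is tuple; result = 'tuple'

'tuple'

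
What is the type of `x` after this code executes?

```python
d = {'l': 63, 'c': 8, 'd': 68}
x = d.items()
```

dict.items() returns dict_items view

dict_items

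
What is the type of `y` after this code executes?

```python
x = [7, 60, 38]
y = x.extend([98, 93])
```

list.extend() returns None

NoneType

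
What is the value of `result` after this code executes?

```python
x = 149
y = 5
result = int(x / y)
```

x = 149; y = 5; result = 29

29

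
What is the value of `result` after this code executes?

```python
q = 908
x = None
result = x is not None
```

q = 908; x = None; result = False

False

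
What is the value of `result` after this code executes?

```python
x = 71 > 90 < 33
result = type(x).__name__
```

x is bool; result = 'bool'

'bool'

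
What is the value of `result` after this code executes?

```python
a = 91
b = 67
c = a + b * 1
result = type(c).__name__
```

a is int; b is int; c is int; result = 'int'

'int'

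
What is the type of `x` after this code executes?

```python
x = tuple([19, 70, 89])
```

tuple() constructor returns tuple

tuple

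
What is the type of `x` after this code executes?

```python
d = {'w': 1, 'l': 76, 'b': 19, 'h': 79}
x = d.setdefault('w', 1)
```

dict.setdefault() returns the (existing or default) value

int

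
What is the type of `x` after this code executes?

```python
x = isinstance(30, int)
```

isinstance() returns bool

bool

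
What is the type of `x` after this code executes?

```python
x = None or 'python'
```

'or' with None returns the other truthy value (str)

str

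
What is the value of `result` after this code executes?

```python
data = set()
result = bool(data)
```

data = set(); result = False

False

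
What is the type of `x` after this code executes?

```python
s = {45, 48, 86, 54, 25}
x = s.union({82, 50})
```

set.union() returns a new set

set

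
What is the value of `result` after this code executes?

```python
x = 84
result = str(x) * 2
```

x = 84; result = '8484'

'8484'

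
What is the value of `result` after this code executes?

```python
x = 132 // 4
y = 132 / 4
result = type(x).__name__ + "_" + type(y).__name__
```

x is int; y is float; result = 'int_float'

'int_float'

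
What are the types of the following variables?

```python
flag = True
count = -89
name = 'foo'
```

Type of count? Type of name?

count is assigned a bare integer (no decimal point), so it is an int; name is assigned a quoted string literal, so it is a str

int, str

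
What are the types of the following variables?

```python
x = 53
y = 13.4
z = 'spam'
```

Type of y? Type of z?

y is assigned a number with a decimal point, so it is a float; z is assigned a quoted string literal, so it is a str

float, str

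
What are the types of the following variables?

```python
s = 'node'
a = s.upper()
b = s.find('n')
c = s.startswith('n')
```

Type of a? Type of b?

upper() returns str; find() returns int

str, int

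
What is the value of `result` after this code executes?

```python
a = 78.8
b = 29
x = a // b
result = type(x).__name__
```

a is float; b is int; x is float; result = 'float'

'float'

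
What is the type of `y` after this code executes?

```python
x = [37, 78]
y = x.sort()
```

list.sort() returns None (mutates in place)

NoneType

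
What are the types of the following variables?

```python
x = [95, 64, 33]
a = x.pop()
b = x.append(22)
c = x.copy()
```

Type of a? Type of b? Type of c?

pop() returns element; append() returns None; copy() returns list

int, NoneType, list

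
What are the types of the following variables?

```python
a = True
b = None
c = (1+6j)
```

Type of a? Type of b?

a is assigned the constant True, which has type bool; b is assigned None, whose type is NoneType

bool, NoneType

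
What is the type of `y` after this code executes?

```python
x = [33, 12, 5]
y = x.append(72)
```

list.append() returns None (mutates in place)

NoneType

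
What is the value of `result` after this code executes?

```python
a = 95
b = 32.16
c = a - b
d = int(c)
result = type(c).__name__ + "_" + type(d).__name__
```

a is int; b is float; c is float; d is int; result = 'float_int'

'float_int'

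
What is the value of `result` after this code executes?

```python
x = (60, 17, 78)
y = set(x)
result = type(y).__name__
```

x is tuple; y is set; result = 'set'

'set'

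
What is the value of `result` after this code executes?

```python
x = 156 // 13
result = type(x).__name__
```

x is int; result = 'int'

'int'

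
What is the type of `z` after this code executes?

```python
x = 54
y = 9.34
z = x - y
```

int - float = float

float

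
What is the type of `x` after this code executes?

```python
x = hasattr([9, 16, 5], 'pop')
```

hasattr() returns bool

bool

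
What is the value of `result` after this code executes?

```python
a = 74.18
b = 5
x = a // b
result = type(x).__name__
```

a is float; b is int; x is float; result = 'float'

'float'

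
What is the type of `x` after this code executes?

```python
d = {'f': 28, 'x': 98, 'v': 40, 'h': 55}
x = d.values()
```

.values() returns dict_values view

dict_values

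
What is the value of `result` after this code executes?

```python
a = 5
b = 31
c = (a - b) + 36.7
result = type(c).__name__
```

a is int; b is int; c is float; result = 'float'

'float'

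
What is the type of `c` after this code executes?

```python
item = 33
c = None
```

None has type NoneType

NoneType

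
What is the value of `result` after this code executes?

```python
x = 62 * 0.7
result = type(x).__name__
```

x is float; result = 'float'

'float'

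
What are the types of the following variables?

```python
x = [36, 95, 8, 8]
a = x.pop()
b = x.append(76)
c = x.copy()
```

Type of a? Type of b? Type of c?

pop() returns element; append() returns None; copy() returns list

int, NoneType, list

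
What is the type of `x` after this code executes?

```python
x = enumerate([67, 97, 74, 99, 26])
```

enumerate() returns an enumerate object

enumerate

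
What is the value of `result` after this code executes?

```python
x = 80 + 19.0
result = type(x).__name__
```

x is float; result = 'float'

'float'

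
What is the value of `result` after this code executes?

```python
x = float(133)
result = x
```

x = 133.0; result = 133.0

133.0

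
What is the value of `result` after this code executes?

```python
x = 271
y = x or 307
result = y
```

x = 271; y = 271; result = 271

271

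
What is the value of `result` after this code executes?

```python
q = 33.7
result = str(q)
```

q = 33.7; result = '33.7'

'33.7'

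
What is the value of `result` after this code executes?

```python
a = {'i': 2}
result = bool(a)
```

a = {'i': 2}; result = True

True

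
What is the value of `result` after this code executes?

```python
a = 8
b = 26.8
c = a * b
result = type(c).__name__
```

a is int; b is float; c is float; result = 'float'

'float'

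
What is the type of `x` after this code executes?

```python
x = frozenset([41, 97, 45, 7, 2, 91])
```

frozenset() returns frozenset

frozenset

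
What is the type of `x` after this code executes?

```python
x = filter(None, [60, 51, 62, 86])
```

filter() returns a filter object

filter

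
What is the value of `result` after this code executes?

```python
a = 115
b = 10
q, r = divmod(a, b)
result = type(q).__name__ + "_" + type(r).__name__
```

a is int; b is int; q is int; r is int; result = 'int_int'

'int_int'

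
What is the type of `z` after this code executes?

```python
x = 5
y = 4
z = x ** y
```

positive int ** positive int = int

int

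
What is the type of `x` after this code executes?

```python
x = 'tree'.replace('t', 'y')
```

str.replace() returns str

str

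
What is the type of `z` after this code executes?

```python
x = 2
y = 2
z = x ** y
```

positive int ** positive int = int

int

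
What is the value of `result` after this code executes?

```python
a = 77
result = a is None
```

a = 77; result = False

False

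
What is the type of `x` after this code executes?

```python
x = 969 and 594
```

'and' with truthy values returns last operand (int)

int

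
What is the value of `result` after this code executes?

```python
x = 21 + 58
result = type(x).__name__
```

x is int; result = 'int'

'int'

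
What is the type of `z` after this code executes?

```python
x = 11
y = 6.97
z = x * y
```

int * float = float

float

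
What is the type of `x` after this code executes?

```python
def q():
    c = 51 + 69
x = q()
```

Function without return returns None

NoneType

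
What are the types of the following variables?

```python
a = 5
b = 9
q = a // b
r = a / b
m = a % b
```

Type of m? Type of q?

% of ints returns int; // returns int

int, int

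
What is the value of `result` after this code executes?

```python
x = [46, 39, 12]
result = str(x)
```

x = [46, 39, 12]; result = '[46, 39, 12]'

'[46, 39, 12]'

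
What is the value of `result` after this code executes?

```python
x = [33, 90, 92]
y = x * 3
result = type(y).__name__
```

x is list; y is list; result = 'list'

'list'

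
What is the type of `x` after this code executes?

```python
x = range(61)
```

range() returns a range object

range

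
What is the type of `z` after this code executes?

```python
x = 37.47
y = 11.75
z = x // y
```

float // float = float

float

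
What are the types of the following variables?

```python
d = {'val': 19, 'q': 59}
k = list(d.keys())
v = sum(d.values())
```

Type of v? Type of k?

sum of ints is int; list() converts to list

int, list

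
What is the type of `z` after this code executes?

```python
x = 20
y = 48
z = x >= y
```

Comparison returns bool

bool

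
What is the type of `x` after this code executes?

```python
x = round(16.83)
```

round() with no decimal places returns int

int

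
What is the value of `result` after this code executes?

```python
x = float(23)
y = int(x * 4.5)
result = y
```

x = 23.0; y = 103; result = 103

103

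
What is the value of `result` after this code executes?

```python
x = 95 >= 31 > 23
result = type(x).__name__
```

x is bool; result = 'bool'

'bool'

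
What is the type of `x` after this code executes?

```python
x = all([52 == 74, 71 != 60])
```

all() returns bool

bool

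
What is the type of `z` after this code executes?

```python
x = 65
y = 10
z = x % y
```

int % int = int

int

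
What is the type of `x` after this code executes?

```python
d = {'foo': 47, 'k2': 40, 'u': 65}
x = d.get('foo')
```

dict.get() returns value type when found

int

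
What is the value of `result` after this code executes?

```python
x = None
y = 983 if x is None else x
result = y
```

x = None; y = 983; result = 983

983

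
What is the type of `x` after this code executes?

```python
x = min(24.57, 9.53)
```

min() of floats returns float

float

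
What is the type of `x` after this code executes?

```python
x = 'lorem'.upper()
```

str.upper() returns str

str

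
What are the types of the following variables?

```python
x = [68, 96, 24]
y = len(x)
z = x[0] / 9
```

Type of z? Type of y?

int / int = float; len() returns int

float, int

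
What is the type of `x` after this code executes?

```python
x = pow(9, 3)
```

pow(int, int) returns int

int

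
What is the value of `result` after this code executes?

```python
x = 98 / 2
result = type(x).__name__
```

x is float; result = 'float'

'float'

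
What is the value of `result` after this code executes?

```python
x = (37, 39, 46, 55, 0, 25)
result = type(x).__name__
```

x is tuple; result = 'tuple'

'tuple'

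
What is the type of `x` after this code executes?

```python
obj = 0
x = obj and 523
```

'and' returns first falsy value (0 is int)

int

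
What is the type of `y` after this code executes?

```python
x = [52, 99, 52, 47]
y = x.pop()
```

list.pop() returns the popped element

int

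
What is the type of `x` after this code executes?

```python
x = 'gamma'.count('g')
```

str.count() returns int

int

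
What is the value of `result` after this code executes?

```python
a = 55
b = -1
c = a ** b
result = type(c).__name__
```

a is int; b is int; c is float; result = 'float'

'float'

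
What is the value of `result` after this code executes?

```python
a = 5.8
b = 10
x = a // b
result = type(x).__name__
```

a is float; b is int; x is float; result = 'float'

'float'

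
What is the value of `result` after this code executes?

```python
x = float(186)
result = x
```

x = 186.0; result = 186.0

186.0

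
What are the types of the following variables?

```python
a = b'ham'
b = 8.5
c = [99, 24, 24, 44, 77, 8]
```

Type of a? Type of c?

a is assigned a bytes literal (b'...' prefix); c is assigned a list literal (square brackets)

bytes, list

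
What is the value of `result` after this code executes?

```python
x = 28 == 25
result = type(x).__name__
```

x is bool; result = 'bool'

'bool'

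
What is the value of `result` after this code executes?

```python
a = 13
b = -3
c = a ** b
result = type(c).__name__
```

a is int; b is int; c is float; result = 'float'

'float'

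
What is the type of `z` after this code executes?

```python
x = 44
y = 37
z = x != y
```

Comparison returns bool

bool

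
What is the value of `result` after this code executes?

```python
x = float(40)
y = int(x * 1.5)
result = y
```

x = 40.0; y = 60; result = 60

60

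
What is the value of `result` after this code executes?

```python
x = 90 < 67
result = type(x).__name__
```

x is bool; result = 'bool'

'bool'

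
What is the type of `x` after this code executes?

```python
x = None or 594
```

'or' with None returns the other truthy value

int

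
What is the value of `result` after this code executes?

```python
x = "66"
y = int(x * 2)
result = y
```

x = '66'; y = 6666; result = 6666

6666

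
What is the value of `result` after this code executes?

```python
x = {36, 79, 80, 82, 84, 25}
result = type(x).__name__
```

x is set; result = 'set'

'set'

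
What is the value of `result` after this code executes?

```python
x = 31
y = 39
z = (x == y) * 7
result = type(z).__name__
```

x is int; y is int; z is int; result = 'int'

'int'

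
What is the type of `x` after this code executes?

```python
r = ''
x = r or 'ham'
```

'or' returns first truthy value (str)

str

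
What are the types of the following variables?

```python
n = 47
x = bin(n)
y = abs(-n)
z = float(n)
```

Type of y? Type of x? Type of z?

abs() of int returns int; bin() returns str; float() returns float

int, str, float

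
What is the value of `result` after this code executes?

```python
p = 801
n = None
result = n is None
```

p = 801; n = None; result = True

True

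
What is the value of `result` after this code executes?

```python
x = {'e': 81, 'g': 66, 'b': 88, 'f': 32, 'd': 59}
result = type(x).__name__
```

x is dict; result = 'dict'

'dict'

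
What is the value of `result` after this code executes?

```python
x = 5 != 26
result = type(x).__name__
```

x is bool; result = 'bool'

'bool'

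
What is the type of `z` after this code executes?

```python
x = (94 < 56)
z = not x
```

'not' returns bool

bool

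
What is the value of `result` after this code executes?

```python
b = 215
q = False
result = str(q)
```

b = 215; q = False; result = 'False'

'False'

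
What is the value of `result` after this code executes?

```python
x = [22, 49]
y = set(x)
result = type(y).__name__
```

x is list; y is set; result = 'set'

'set'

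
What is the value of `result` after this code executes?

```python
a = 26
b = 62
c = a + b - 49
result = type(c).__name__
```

a is int; b is int; c is int; result = 'int'

'int'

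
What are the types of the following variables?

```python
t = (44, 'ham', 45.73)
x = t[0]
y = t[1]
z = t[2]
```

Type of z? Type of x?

tuple[2] is float; tuple[0] is int

float, int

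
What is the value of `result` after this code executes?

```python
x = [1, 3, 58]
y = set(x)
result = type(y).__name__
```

x is list; y is set; result = 'set'

'set'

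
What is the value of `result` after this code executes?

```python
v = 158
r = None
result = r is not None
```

v = 158; r = None; result = False

False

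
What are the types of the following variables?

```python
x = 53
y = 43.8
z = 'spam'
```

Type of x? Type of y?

x is assigned a bare integer (no decimal point), so it is an int; y is assigned a number with a decimal point, so it is a float

int, float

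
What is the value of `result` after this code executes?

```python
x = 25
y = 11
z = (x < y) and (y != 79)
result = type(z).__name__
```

x is int; y is int; z is bool; result = 'bool'

'bool'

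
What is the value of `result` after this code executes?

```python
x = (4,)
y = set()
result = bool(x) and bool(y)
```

x = (4,); y = set(); result = False

False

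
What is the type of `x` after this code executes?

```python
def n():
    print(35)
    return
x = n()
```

Bare return returns None

NoneType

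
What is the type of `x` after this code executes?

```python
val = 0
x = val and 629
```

'and' returns first falsy value (0 is int)

int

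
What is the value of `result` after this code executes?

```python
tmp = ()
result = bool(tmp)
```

tmp = (); result = False

False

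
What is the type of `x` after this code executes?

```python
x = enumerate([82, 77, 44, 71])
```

enumerate() returns an enumerate object

enumerate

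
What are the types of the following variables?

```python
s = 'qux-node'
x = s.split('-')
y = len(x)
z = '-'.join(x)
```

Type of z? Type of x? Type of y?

str.join() returns str; str.split() returns list; len() returns int

str, list, int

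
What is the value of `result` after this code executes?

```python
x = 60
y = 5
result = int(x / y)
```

x = 60; y = 5; result = 12

12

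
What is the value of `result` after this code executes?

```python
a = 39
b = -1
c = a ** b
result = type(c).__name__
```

a is int; b is int; c is float; result = 'float'

'float'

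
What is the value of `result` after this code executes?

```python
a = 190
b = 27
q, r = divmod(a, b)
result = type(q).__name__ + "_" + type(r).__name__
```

a is int; b is int; q is int; r is int; result = 'int_int'

'int_int'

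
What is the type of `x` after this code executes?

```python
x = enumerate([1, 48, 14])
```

enumerate() returns an enumerate object

enumerate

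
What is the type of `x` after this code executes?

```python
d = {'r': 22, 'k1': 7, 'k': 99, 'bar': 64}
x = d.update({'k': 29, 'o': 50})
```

dict.update() returns None

NoneType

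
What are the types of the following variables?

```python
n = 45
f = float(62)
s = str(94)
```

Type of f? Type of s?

f is assigned the result of calling float(), which returns a float; s is assigned the result of calling str(), which returns a str

float, str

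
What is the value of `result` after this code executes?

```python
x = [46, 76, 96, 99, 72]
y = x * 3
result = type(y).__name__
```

x is list; y is list; result = 'list'

'list'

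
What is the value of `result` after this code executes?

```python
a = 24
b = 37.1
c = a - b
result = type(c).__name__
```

a is int; b is float; c is float; result = 'float'

'float'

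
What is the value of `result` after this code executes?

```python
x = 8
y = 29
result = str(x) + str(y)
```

x = 8; y = 29; result = '829'

'829'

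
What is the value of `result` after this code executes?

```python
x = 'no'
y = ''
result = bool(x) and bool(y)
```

x = 'no'; y = ''; result = False

False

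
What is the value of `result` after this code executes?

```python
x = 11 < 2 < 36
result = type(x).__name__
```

x is bool; result = 'bool'

'bool'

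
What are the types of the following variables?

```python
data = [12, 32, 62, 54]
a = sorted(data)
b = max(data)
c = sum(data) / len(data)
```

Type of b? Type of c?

max of ints returns int; int / int = float

int, float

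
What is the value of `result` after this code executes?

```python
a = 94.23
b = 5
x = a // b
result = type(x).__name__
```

a is float; b is int; x is float; result = 'float'

'float'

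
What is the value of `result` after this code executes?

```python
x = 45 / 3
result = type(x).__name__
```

x is float; result = 'float'

'float'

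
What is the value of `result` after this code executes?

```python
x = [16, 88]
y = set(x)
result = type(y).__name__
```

x is list; y is set; result = 'set'

'set'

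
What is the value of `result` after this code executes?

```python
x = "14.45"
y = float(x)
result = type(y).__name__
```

x is str; y is float; result = 'float'

'float'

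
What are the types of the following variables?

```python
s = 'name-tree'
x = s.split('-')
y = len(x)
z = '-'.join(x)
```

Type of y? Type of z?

len() returns int; str.join() returns str

int, str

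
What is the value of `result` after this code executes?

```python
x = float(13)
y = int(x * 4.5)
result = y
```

x = 13.0; y = 58; result = 58

58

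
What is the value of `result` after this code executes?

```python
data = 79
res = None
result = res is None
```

data = 79; res = None; result = True

True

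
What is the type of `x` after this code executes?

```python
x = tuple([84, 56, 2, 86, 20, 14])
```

tuple() constructor returns tuple

tuple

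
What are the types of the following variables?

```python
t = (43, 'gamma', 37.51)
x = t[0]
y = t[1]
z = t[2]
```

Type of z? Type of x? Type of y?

tuple[2] is float; tuple[0] is int; tuple[1] is str

float, int, str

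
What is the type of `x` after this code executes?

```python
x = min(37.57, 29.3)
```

min() of floats returns float

float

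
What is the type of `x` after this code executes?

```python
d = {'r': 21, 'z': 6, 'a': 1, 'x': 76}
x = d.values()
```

.values() returns dict_values view

dict_values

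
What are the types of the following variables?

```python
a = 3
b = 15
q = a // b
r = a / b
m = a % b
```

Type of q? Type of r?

// returns int; / returns float

int, float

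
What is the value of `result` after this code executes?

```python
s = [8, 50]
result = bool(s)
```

s = [8, 50]; result = True

True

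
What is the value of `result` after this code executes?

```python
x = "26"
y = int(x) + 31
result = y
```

x = '26'; y = 57; result = 57

57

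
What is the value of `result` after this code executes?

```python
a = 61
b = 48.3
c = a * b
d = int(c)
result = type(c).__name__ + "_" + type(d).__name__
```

a is int; b is float; c is float; d is int; result = 'float_int'

'float_int'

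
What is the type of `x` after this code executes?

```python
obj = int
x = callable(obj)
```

callable() returns bool

bool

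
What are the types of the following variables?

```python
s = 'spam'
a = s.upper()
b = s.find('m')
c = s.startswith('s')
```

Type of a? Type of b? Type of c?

upper() returns str; find() returns int; startswith() returns bool

str, int, bool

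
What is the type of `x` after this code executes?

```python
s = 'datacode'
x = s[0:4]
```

Slicing a str returns str

str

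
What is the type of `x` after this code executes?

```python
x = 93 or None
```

'or' returns first truthy value

int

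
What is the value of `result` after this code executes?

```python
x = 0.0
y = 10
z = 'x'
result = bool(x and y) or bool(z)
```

x = 0.0; y = 10; z = 'x'; result = True

True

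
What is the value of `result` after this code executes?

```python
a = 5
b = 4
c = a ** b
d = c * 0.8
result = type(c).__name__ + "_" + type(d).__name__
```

a is int; b is int; c is int; d is float; result = 'int_float'

'int_float'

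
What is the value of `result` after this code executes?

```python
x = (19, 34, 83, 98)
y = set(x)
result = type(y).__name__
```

x is tuple; y is set; result = 'set'

'set'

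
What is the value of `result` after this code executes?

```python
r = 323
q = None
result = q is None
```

r = 323; q = None; result = True

True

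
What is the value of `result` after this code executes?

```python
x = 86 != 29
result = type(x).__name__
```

x is bool; result = 'bool'

'bool'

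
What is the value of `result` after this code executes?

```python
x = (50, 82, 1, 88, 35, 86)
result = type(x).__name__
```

x is tuple; result = 'tuple'

'tuple'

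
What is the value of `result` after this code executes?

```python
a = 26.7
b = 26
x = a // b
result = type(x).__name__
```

a is float; b is int; x is float; result = 'float'

'float'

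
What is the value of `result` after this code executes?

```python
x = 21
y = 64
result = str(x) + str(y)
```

x = 21; y = 64; result = '2164'

'2164'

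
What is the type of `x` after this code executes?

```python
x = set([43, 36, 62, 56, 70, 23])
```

set() constructor returns set

set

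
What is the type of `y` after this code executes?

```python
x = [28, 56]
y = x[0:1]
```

Slicing a list returns a list

list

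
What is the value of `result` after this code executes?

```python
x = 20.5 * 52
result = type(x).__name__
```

x is float; result = 'float'

'float'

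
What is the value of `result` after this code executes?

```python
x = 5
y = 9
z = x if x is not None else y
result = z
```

x = 5; y = 9; z = 5; result = 5

5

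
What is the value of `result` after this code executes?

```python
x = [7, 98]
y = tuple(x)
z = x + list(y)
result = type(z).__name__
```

x is list; y is tuple; z is list; result = 'list'

'list'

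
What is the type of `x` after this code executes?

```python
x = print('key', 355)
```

print() returns None

NoneType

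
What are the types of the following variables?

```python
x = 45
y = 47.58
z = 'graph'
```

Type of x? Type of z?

x is assigned a bare integer (no decimal point), so it is an int; z is assigned a quoted string literal, so it is a str

int, str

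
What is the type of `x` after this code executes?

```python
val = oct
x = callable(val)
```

callable() returns bool

bool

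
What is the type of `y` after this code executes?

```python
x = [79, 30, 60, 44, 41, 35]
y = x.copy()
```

list.copy() returns list

list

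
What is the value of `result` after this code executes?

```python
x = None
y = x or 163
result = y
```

x = None; y = 163; result = 163

163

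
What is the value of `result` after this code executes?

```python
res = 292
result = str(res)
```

res = 292; result = '292'

'292'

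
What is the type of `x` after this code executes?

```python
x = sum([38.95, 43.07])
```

sum() of floats returns float

float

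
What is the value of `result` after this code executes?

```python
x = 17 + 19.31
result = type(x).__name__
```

x is float; result = 'float'

'float'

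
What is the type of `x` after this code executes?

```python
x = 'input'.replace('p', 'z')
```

str.replace() returns str

str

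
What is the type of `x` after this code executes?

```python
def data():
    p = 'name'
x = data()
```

Function without return returns None

NoneType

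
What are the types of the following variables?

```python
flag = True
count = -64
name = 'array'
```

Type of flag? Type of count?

flag is assigned the constant True, which has type bool; count is assigned a bare integer (no decimal point), so it is an int

bool, int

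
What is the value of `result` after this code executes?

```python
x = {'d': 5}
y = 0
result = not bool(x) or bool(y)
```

x = {'d': 5}; y = 0; result = False

False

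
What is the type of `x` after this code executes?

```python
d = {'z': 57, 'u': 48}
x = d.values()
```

.values() returns dict_values view

dict_values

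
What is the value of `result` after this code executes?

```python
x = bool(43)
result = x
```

x = True; result = True

True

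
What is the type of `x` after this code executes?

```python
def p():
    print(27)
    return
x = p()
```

Bare return returns None

NoneType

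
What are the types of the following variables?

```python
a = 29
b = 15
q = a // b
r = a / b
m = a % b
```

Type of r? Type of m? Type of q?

/ returns float; % of ints returns int; // returns int

float, int, int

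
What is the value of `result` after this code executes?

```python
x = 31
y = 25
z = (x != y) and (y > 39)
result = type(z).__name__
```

x is int; y is int; z is bool; result = 'bool'

'bool'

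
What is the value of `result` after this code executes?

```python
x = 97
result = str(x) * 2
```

x = 97; result = '9797'

'9797'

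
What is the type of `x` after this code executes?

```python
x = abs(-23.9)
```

abs() of float returns float

float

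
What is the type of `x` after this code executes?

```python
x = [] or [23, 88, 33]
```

'or' returns first truthy value (list)

list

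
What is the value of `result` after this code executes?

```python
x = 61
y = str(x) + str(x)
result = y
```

x = 61; y = '6161'; result = '6161'

'6161'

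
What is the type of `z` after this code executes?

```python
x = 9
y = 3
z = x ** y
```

positive int ** positive int = int

int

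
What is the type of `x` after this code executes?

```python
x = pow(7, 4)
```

pow(int, int) returns int

int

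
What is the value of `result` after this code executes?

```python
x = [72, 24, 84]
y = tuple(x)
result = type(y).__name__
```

x is list; y is tuple; result = 'tuple'

'tuple'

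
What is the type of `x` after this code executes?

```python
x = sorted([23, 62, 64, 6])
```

sorted() always returns list

list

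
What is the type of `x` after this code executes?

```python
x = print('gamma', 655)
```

print() returns None

NoneType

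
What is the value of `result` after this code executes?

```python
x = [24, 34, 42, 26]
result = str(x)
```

x = [24, 34, 42, 26]; result = '[24, 34, 42, 26]'

'[24, 34, 42, 26]'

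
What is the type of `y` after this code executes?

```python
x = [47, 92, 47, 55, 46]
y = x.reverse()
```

list.reverse() returns None

NoneType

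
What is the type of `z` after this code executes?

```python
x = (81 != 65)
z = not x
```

'not' returns bool

bool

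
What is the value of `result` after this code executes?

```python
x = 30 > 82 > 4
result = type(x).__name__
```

x is bool; result = 'bool'

'bool'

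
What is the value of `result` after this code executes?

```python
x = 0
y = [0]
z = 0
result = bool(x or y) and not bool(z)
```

x = 0; y = [0]; z = 0; result = True

True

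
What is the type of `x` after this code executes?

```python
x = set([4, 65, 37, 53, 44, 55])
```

set() constructor returns set

set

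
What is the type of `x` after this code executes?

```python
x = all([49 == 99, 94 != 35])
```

all() returns bool

bool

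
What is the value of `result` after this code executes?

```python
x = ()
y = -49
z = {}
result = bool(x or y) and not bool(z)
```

x = (); y = -49; z = {}; result = True

True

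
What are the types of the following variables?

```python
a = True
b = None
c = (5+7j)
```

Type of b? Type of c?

b is assigned None, whose type is NoneType; c is assigned (5+7j), an int plus an imaginary literal (j suffix), which evaluates to complex

NoneType, complex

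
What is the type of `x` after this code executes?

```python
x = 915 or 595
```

'or' returns first truthy value (int)

int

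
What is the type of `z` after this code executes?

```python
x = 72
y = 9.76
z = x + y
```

int + float = float

float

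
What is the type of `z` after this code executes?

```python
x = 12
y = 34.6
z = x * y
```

int * float = float

float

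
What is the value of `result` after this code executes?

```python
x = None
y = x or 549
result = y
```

x = None; y = 549; result = 549

549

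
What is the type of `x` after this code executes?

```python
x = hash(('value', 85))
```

hash() returns int

int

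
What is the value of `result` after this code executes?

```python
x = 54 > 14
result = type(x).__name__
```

x is bool; result = 'bool'

'bool'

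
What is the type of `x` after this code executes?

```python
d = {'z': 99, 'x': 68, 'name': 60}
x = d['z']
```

Accessing dict[str, int] with str key returns int

int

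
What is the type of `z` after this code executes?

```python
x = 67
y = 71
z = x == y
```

Equality comparison returns bool

bool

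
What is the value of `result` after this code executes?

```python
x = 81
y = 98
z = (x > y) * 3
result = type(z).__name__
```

x is int; y is int; z is int; result = 'int'

'int'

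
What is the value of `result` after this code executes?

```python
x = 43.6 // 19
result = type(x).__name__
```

x is float; result = 'float'

'float'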